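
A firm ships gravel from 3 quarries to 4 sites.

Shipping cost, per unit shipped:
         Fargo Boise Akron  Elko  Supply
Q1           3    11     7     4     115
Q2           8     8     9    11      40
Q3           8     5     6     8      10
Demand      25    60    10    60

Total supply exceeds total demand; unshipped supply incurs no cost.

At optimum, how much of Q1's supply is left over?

10

An optimal plan:
  Q1 to Fargo: 25 × 3 = 75
  Q1 to Boise: 10 × 11 = 110
  Q1 to Akron: 10 × 7 = 70
  Q1 to Elko: 60 × 4 = 240
  Q2 to Boise: 40 × 8 = 320
  Q3 to Boise: 10 × 5 = 50
Total cost = 865.
Q1 ships 105 of its 115, leaving 10.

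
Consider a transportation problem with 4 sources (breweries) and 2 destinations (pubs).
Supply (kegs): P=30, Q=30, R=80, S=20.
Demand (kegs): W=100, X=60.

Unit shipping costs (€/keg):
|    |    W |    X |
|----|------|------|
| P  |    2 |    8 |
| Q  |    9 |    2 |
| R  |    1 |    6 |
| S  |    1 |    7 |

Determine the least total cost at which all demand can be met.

370

An optimal shipping plan:
  P to W: 30 kegs
  Q to X: 30 kegs
  R to W: 50 kegs
  R to X: 30 kegs
  S to W: 20 kegs
Total cost = €370.
(Supply check: P ships 30; Q ships 30; R ships 80; S ships 20.)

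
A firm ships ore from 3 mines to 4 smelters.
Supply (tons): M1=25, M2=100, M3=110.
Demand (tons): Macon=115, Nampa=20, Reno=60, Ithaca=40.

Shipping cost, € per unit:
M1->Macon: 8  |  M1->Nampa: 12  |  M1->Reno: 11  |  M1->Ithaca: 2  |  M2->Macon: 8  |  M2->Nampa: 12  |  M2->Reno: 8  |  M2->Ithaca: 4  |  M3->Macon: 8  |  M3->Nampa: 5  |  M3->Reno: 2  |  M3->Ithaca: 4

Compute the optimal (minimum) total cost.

1250

Optimal allocation:
  M1→Ithaca: 25 × €2 = €50
  M2→Macon: 100 × €8 = €800
  M3→Macon: 15 × €8 = €120
  M3→Nampa: 20 × €5 = €100
  M3→Reno: 60 × €2 = €120
  M3→Ithaca: 15 × €4 = €60
Total = 50 + 800 + 120 + 100 + 120 + 60 = €1250.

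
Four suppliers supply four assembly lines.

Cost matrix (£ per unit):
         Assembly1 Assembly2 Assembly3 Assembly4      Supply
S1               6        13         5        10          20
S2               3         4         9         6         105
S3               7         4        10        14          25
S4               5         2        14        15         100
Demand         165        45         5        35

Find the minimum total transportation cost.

1075

An optimal shipping plan:
  S1–Assembly1: 15 batches
  S1–Assembly3: 5 batches
  S2–Assembly1: 70 batches
  S2–Assembly4: 35 batches
  S3–Assembly1: 25 batches
  S4–Assembly1: 55 batches
  S4–Assembly2: 45 batches
Total cost = £1075.
(Supply check: S1 ships 20; S2 ships 105; S3 ships 25; S4 ships 100.)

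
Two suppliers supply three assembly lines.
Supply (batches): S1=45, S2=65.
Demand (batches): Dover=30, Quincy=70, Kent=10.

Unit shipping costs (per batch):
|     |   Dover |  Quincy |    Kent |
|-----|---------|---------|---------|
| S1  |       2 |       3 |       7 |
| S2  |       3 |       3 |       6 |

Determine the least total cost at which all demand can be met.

330

An optimal shipping plan:
  S1->Dover: 30 × 2 = 60
  S1->Quincy: 15 × 3 = 45
  S2->Quincy: 55 × 3 = 165
  S2->Kent: 10 × 6 = 60
Total = 60 + 45 + 165 + 60 = 330.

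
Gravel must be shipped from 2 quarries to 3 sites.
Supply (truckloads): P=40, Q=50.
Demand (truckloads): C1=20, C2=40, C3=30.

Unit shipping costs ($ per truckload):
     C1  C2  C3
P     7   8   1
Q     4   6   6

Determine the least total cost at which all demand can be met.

370

A cheapest plan:
  P->C2: 10 × $8 = $80
  P->C3: 30 × $1 = $30
  Q->C1: 20 × $4 = $80
  Q->C2: 30 × $6 = $180
Total = 80 + 30 + 80 + 180 = $370.
(Supply check: P ships 40; Q ships 50.)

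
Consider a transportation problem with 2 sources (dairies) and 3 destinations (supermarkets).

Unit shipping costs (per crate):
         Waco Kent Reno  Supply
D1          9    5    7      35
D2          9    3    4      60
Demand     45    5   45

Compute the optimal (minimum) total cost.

600

An optimal shipping plan:
  D1 to Waco: 35 crates
  D2 to Waco: 10 crates
  D2 to Kent: 5 crates
  D2 to Reno: 45 crates
Total cost = 600.
(Supply check: D1 ships 35; D2 ships 60.)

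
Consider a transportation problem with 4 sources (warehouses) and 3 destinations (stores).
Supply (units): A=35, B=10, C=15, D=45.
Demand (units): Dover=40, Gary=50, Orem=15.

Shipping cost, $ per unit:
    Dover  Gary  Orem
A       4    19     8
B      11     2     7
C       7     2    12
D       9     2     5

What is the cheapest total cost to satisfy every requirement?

350

An optimal shipping plan:
  A→Dover: 35 units
  B→Gary: 10 units
  C→Dover: 5 units
  C→Gary: 10 units
  D→Gary: 30 units
  D→Orem: 15 units
Total cost = $350.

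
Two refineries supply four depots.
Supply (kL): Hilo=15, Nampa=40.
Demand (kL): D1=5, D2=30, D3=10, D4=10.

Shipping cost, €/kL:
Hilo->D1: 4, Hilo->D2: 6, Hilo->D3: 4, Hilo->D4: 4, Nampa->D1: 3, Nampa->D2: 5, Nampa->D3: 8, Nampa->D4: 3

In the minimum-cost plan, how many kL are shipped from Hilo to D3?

Solving gives:
  Hilo->D2: 5 × €6 = €30
  Hilo->D3: 10 × €4 = €40
  Nampa->D1: 5 × €3 = €15
  Nampa->D2: 25 × €5 = €125
  Nampa->D4: 10 × €3 = €30
Total cost = €240.
So Hilo→D3 carries 10 kL.

10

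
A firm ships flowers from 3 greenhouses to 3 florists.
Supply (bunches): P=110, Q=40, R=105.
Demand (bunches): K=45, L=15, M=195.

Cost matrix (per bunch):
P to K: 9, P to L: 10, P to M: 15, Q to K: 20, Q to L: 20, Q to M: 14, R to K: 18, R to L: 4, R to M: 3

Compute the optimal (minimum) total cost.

2180

A cheapest plan:
  P–K: 45 × 9 = 405
  P–L: 15 × 10 = 150
  P–M: 50 × 15 = 750
  Q–M: 40 × 14 = 560
  R–M: 105 × 3 = 315
Total = 405 + 150 + 750 + 560 + 315 = 2180.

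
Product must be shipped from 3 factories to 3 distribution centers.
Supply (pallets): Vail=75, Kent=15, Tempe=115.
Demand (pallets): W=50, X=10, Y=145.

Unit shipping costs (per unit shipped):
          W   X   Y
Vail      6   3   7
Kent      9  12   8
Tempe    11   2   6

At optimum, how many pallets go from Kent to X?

Solving gives:
  Vail->W: 50 pallets
  Vail->Y: 25 pallets
  Kent->Y: 15 pallets
  Tempe->X: 10 pallets
  Tempe->Y: 105 pallets
Total cost = 1245.
The route Kent→X is not used.

0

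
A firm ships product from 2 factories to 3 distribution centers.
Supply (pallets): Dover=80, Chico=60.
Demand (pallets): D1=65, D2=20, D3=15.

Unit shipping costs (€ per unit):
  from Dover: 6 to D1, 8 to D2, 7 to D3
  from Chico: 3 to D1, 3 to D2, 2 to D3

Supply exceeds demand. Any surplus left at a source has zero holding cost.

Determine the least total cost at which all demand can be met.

One minimum-cost allocation:
  Dover→D1: 40 × €6 = €240
  Chico→D1: 25 × €3 = €75
  Chico→D2: 20 × €3 = €60
  Chico→D3: 15 × €2 = €30
Total = 240 + 75 + 60 + 30 = €405.

405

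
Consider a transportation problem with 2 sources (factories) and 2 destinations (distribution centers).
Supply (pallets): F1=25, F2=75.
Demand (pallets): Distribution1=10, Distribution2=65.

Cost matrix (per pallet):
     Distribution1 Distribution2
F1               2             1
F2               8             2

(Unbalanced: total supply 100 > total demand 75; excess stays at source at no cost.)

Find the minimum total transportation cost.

Optimal allocation:
  F1->Distribution1: 10 × 2 = 20
  F1->Distribution2: 15 × 1 = 15
  F2->Distribution2: 50 × 2 = 100
Total = 20 + 15 + 100 = 135.
(Supply check: F1 ships 25; F2 ships 50.)

135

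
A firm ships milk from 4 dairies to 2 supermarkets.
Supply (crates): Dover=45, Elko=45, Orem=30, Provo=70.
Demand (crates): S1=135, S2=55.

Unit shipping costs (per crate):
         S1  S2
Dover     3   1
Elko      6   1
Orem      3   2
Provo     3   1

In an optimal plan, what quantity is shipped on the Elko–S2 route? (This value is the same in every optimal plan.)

Optimal shipments:
  Dover→S1: 45 × 3 = 135
  Elko→S2: 45 × 1 = 45
  Orem→S1: 30 × 3 = 90
  Provo→S1: 60 × 3 = 180
  Provo→S2: 10 × 1 = 10
Total cost = 460.
So Elko→S2 carries 45 crates.

45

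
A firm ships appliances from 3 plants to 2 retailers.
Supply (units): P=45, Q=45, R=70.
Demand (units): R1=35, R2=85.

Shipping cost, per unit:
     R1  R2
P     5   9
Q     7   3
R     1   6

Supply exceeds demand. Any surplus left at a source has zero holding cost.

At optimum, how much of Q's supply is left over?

Minimum-cost shipments:
  P–R2: 5 units
  Q–R2: 45 units
  R–R1: 35 units
  R–R2: 35 units
Total cost = 425.
Q ships 45 of its 45, leaving 0.

0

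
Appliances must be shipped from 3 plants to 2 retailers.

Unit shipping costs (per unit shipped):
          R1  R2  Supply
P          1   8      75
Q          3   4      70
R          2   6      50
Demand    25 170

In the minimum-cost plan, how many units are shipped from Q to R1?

0

The minimum-cost plan:
  P->R1: 25 × 1 = 25
  P->R2: 50 × 8 = 400
  Q->R2: 70 × 4 = 280
  R->R2: 50 × 6 = 300
Total cost = 1005.
The route Q→R1 is not used.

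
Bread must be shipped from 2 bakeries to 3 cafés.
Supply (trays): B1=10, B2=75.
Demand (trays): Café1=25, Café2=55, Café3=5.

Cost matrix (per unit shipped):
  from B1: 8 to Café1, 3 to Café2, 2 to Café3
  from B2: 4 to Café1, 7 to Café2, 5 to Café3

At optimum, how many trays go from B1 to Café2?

10

Solving gives:
  B1→Café2: 10 × 3 = 30
  B2→Café1: 25 × 4 = 100
  B2→Café2: 45 × 7 = 315
  B2→Café3: 5 × 5 = 25
Total cost = 470.
So B1→Café2 carries 10 trays.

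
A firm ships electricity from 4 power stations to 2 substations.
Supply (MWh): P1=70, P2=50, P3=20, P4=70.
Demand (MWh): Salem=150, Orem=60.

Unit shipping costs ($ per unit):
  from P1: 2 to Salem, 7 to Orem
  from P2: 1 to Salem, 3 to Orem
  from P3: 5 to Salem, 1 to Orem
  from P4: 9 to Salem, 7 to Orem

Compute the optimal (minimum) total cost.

Optimal allocation:
  P1->Salem: 70 × $2 = $140
  P2->Salem: 50 × $1 = $50
  P3->Orem: 20 × $1 = $20
  P4->Salem: 30 × $9 = $270
  P4->Orem: 40 × $7 = $280
Total = 140 + 50 + 20 + 270 + 280 = $760.

760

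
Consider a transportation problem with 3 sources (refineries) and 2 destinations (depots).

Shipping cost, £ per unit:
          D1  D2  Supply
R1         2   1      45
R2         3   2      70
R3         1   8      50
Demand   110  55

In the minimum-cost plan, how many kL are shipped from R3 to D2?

0

Solving gives:
  R1→D1: 45 kL
  R2→D1: 15 kL
  R2→D2: 55 kL
  R3→D1: 50 kL
Total cost = £295.
The route R3→D2 is not used.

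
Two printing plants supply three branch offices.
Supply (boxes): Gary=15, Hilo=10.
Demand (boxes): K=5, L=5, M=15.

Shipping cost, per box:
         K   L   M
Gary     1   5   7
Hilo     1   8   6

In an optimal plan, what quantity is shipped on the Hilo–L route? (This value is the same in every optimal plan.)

Solving gives:
  Gary->K: 5 × 1 = 5
  Gary->L: 5 × 5 = 25
  Gary->M: 5 × 7 = 35
  Hilo->M: 10 × 6 = 60
Total cost = 125.
The route Hilo→L is not used.

0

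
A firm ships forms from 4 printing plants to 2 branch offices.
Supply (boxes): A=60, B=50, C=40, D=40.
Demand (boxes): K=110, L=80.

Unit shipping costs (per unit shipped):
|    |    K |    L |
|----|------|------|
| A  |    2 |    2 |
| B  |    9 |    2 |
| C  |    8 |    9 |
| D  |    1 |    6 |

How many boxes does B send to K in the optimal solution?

0

The minimum-cost plan:
  A->K: 30 × 2 = 60
  A->L: 30 × 2 = 60
  B->L: 50 × 2 = 100
  C->K: 40 × 8 = 320
  D->K: 40 × 1 = 40
Total cost = 580.
The route B→K is not used.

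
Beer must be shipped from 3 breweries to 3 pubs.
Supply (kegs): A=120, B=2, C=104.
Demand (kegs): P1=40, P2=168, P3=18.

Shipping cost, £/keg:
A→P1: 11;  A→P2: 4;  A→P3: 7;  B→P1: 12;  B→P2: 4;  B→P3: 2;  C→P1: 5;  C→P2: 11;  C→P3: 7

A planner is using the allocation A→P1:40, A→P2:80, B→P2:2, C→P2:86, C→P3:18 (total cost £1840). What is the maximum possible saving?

520

Current plan cost = 40·11 + 80·4 + 2·4 + 86·11 + 18·7 = £1840.
Optimal plan:
  A–P2: 120 × £4 = £480
  B–P2: 2 × £4 = £8
  C–P1: 40 × £5 = £200
  C–P2: 46 × £11 = £506
  C–P3: 18 × £7 = £126
Optimal cost = £1320.
Saving = 1840 − 1320 = £520.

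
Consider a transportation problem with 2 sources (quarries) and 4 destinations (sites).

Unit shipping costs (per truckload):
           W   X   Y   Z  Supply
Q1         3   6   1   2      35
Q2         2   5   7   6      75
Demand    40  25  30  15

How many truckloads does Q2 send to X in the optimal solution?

Solving gives:
  Q1→Y: 30 × 1 = 30
  Q1→Z: 5 × 2 = 10
  Q2→W: 40 × 2 = 80
  Q2→X: 25 × 5 = 125
  Q2→Z: 10 × 6 = 60
Total cost = 305.
So Q2→X carries 25 truckloads.

25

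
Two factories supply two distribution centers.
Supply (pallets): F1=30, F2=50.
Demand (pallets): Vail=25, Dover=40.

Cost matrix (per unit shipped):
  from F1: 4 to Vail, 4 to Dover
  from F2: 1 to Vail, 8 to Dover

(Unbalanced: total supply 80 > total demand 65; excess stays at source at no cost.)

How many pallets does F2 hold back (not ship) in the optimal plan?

15

An optimal plan:
  F1 to Dover: 30 pallets
  F2 to Vail: 25 pallets
  F2 to Dover: 10 pallets
Total cost = 225.
F2 ships 35 of its 50, leaving 15.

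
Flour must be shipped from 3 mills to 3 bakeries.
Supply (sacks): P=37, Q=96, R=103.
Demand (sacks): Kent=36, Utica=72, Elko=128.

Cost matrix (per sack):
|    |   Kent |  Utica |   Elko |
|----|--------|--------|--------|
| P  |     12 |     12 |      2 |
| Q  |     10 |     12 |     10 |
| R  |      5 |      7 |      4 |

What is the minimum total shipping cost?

An optimal shipping plan:
  P→Elko: 37 sacks
  Q→Kent: 36 sacks
  Q→Utica: 60 sacks
  R→Utica: 12 sacks
  R→Elko: 91 sacks
Total cost = 1602.

1602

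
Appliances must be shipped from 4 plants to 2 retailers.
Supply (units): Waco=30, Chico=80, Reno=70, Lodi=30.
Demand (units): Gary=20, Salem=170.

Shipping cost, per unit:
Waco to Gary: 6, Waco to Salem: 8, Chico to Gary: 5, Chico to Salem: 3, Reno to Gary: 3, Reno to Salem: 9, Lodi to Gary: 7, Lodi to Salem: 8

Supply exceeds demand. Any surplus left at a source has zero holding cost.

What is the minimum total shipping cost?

A cheapest plan:
  Waco to Salem: 30 × 8 = 240
  Chico to Salem: 80 × 3 = 240
  Reno to Gary: 20 × 3 = 60
  Reno to Salem: 30 × 9 = 270
  Lodi to Salem: 30 × 8 = 240
Total = 240 + 240 + 60 + 270 + 240 = 1050.
(Supply check: Waco ships 30; Chico ships 80; Reno ships 50; Lodi ships 30.)

1050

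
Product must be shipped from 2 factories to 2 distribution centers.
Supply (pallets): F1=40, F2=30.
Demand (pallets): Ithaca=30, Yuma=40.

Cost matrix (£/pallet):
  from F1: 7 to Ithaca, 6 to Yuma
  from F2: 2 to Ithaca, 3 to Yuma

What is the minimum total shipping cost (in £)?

300

A cheapest plan:
  F1→Yuma: 40 × £6 = £240
  F2→Ithaca: 30 × £2 = £60
Total = 240 + 60 = £300.
(Supply check: F1 ships 40; F2 ships 30.)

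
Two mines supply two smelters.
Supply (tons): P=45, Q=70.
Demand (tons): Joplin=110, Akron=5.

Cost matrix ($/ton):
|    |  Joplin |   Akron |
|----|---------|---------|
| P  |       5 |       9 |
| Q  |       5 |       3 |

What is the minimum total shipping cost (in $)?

One minimum-cost allocation:
  P->Joplin: 45 × $5 = $225
  Q->Joplin: 65 × $5 = $325
  Q->Akron: 5 × $3 = $15
Total = 225 + 325 + 15 = $565.

565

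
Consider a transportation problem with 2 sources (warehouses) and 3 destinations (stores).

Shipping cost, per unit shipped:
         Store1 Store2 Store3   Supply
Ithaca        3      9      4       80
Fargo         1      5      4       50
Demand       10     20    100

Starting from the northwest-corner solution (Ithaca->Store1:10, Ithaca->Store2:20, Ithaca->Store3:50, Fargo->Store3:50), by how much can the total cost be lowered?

Current plan cost = 10·3 + 20·9 + 50·4 + 50·4 = 610.
Optimal plan:
  Ithaca→Store3: 80 × 4 = 320
  Fargo→Store1: 10 × 1 = 10
  Fargo→Store2: 20 × 5 = 100
  Fargo→Store3: 20 × 4 = 80
Optimal cost = 510.
Saving = 610 − 510 = 100.

100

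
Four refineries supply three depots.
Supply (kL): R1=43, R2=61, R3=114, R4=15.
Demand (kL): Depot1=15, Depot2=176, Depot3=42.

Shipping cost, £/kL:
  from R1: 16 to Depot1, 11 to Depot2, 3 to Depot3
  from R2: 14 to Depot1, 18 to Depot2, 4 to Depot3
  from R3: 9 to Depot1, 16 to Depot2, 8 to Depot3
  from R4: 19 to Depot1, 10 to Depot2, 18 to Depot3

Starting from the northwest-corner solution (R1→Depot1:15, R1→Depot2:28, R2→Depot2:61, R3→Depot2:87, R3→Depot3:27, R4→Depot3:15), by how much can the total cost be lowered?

672

Current plan cost = 15·16 + 28·11 + 61·18 + 87·16 + 27·8 + 15·18 = £3524.
Optimal plan:
  R1→Depot2: 43 × £11 = £473
  R2→Depot2: 19 × £18 = £342
  R2→Depot3: 42 × £4 = £168
  R3→Depot1: 15 × £9 = £135
  R3→Depot2: 99 × £16 = £1584
  R4→Depot2: 15 × £10 = £150
Optimal cost = £2852.
Saving = 3524 − 2852 = £672.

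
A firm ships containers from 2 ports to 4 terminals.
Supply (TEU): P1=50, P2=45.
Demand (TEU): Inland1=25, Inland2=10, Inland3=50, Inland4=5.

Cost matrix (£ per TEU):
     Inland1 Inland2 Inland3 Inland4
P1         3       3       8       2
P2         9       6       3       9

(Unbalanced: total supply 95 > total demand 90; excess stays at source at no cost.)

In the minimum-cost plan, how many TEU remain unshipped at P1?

5

Minimum-cost shipments:
  P1 to Inland1: 25 TEU
  P1 to Inland2: 10 TEU
  P1 to Inland3: 5 TEU
  P1 to Inland4: 5 TEU
  P2 to Inland3: 45 TEU
Total cost = £290.
P1 ships 45 of its 50, leaving 5.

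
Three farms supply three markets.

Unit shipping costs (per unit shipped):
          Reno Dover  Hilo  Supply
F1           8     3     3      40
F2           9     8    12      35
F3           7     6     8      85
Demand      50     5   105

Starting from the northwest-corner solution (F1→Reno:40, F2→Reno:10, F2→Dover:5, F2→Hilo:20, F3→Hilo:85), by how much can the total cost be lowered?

Current plan cost = 40·8 + 10·9 + 5·8 + 20·12 + 85·8 = 1370.
Optimal plan:
  F1->Hilo: 40 × 3 = 120
  F2->Reno: 35 × 9 = 315
  F3->Reno: 15 × 7 = 105
  F3->Dover: 5 × 6 = 30
  F3->Hilo: 65 × 8 = 520
Optimal cost = 1090.
Saving = 1370 − 1090 = 280.

280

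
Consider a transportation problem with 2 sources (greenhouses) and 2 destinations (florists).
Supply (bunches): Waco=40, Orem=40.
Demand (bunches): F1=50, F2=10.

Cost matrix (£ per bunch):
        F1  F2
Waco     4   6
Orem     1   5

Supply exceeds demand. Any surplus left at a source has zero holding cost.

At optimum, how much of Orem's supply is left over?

0

An optimal plan:
  Waco–F1: 10 × £4 = £40
  Waco–F2: 10 × £6 = £60
  Orem–F1: 40 × £1 = £40
Total cost = £140.
Orem ships 40 of its 40, leaving 0.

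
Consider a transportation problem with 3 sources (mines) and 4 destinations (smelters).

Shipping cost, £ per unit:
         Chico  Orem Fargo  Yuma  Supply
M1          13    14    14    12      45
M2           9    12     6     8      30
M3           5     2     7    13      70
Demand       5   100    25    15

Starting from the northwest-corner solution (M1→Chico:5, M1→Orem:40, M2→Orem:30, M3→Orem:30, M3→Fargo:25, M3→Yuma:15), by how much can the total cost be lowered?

480

Current plan cost = 5·13 + 40·14 + 30·12 + 30·2 + 25·7 + 15·13 = £1415.
Optimal plan:
  M1→Orem: 30 × £14 = £420
  M1→Yuma: 15 × £12 = £180
  M2→Chico: 5 × £9 = £45
  M2→Fargo: 25 × £6 = £150
  M3→Orem: 70 × £2 = £140
Optimal cost = £935.
Saving = 1415 − 935 = £480.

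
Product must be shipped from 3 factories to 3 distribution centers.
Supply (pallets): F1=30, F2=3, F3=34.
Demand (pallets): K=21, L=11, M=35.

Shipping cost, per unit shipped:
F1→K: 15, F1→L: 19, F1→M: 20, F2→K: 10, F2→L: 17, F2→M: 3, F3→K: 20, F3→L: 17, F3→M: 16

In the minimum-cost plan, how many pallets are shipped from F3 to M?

Solving gives:
  F1->K: 21 × 15 = 315
  F1->L: 9 × 19 = 171
  F2->M: 3 × 3 = 9
  F3->L: 2 × 17 = 34
  F3->M: 32 × 16 = 512
Total cost = 1041.
So F3→M carries 32 pallets.

32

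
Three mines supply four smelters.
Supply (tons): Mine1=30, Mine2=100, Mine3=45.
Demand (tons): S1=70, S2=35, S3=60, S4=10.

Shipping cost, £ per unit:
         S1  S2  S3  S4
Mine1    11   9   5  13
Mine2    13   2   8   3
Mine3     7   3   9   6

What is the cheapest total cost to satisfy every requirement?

An optimal shipping plan:
  Mine1->S3: 30 × £5 = £150
  Mine2->S1: 25 × £13 = £325
  Mine2->S2: 35 × £2 = £70
  Mine2->S3: 30 × £8 = £240
  Mine2->S4: 10 × £3 = £30
  Mine3->S1: 45 × £7 = £315
Total = 150 + 325 + 70 + 240 + 30 + 315 = £1130.

1130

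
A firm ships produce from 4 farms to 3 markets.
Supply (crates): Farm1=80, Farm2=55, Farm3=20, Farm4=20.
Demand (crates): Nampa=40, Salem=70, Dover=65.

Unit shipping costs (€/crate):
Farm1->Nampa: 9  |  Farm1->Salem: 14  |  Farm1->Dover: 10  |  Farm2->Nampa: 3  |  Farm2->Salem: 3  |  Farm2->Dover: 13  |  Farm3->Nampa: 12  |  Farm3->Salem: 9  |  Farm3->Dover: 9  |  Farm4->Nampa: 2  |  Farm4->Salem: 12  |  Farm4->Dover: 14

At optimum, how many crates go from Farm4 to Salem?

Optimal shipments:
  Farm1->Nampa: 20 × €9 = €180
  Farm1->Dover: 60 × €10 = €600
  Farm2->Salem: 55 × €3 = €165
  Farm3->Salem: 15 × €9 = €135
  Farm3->Dover: 5 × €9 = €45
  Farm4->Nampa: 20 × €2 = €40
Total cost = €1165.
The route Farm4→Salem is not used.

0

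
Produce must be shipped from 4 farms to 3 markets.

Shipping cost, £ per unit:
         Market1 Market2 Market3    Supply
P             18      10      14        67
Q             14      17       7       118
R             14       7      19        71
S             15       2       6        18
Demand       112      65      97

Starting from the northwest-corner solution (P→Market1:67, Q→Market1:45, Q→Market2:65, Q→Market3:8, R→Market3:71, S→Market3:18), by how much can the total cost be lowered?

Current plan cost = 67·18 + 45·14 + 65·17 + 8·7 + 71·19 + 18·6 = £4454.
Optimal plan:
  P->Market1: 20 crates
  P->Market2: 47 crates
  Q->Market1: 21 crates
  Q->Market3: 97 crates
  R->Market1: 71 crates
  S->Market2: 18 crates
Optimal cost = £2833.
Saving = 4454 − 2833 = £1621.

1621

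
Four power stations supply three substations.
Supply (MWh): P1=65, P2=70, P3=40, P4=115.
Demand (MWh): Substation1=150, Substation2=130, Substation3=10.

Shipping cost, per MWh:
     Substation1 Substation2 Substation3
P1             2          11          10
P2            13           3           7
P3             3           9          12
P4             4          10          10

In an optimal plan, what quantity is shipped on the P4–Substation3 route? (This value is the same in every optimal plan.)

Optimal shipments:
  P1–Substation1: 65 × 2 = 130
  P2–Substation2: 70 × 3 = 210
  P3–Substation1: 40 × 3 = 120
  P4–Substation1: 45 × 4 = 180
  P4–Substation2: 60 × 10 = 600
  P4–Substation3: 10 × 10 = 100
Total cost = 1340.
So P4→Substation3 carries 10 MWh.

10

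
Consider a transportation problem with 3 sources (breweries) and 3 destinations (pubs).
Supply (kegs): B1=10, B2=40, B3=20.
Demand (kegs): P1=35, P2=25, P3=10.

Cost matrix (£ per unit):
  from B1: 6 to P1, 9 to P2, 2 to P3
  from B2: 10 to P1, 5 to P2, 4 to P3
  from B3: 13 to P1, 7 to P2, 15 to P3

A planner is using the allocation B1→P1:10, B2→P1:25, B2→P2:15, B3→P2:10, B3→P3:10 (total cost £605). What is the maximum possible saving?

Current plan cost = 10·6 + 25·10 + 15·5 + 10·7 + 10·15 = £605.
Optimal plan:
  B1–P1: 10 × £6 = £60
  B2–P1: 25 × £10 = £250
  B2–P2: 5 × £5 = £25
  B2–P3: 10 × £4 = £40
  B3–P2: 20 × £7 = £140
Optimal cost = £515.
Saving = 605 − 515 = £90.

90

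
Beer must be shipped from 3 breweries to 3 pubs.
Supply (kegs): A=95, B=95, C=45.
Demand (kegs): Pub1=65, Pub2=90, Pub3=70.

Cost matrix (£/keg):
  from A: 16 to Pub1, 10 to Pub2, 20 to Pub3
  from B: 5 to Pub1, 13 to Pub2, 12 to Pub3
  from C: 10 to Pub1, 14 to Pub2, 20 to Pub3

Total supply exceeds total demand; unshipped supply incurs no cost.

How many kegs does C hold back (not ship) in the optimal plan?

5

Minimum-cost shipments:
  A–Pub2: 90 × £10 = £900
  B–Pub1: 25 × £5 = £125
  B–Pub3: 70 × £12 = £840
  C–Pub1: 40 × £10 = £400
Total cost = £2265.
C ships 40 of its 45, leaving 5.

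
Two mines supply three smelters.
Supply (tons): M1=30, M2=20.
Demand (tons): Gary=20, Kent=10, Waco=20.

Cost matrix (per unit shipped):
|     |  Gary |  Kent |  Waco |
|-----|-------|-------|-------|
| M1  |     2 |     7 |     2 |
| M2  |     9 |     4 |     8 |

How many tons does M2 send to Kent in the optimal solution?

The minimum-cost plan:
  M1->Gary: 20 × 2 = 40
  M1->Waco: 10 × 2 = 20
  M2->Kent: 10 × 4 = 40
  M2->Waco: 10 × 8 = 80
Total cost = 180.
So M2→Kent carries 10 tons.

10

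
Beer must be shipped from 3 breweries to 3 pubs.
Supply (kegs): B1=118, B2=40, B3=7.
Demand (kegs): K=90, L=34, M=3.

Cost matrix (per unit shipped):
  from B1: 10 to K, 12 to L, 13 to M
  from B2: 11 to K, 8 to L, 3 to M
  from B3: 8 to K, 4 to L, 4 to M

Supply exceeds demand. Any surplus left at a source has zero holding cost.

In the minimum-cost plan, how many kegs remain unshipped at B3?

Minimum-cost shipments:
  B1->K: 90 × 10 = 900
  B2->L: 27 × 8 = 216
  B2->M: 3 × 3 = 9
  B3->L: 7 × 4 = 28
Total cost = 1153.
B3 ships 7 of its 7, leaving 0.

0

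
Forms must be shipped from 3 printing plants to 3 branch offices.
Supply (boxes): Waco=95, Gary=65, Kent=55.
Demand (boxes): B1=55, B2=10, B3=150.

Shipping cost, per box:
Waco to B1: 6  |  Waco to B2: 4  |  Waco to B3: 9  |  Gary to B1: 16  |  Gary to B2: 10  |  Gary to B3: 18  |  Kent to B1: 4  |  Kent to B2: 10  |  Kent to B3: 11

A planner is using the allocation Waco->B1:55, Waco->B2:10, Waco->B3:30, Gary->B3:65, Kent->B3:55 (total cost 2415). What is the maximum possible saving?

250

Current plan cost = 55·6 + 10·4 + 30·9 + 65·18 + 55·11 = 2415.
Optimal plan:
  Waco–B3: 95 boxes
  Gary–B2: 10 boxes
  Gary–B3: 55 boxes
  Kent–B1: 55 boxes
Optimal cost = 2165.
Saving = 2415 − 2165 = 250.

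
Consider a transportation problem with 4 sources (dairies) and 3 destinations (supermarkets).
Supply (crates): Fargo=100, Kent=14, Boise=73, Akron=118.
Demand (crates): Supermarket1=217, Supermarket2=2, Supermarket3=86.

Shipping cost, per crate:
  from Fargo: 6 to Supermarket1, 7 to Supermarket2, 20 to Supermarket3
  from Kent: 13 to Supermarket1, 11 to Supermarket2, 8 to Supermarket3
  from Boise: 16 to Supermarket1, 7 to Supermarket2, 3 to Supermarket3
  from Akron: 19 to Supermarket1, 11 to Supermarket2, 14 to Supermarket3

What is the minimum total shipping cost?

An optimal shipping plan:
  Fargo->Supermarket1: 100 × 6 = 600
  Kent->Supermarket1: 14 × 13 = 182
  Boise->Supermarket3: 73 × 3 = 219
  Akron->Supermarket1: 103 × 19 = 1957
  Akron->Supermarket2: 2 × 11 = 22
  Akron->Supermarket3: 13 × 14 = 182
Total = 600 + 182 + 219 + 1957 + 22 + 182 = 3162.

3162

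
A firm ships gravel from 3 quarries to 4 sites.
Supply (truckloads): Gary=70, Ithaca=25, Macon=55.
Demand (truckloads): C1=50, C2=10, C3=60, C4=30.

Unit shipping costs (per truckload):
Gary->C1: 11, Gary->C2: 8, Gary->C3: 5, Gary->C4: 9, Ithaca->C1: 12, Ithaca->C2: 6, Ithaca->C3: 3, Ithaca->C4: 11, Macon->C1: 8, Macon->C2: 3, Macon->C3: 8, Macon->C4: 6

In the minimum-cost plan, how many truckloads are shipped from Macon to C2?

10

Optimal shipments:
  Gary→C1: 5 × 11 = 55
  Gary→C3: 35 × 5 = 175
  Gary→C4: 30 × 9 = 270
  Ithaca→C3: 25 × 3 = 75
  Macon→C1: 45 × 8 = 360
  Macon→C2: 10 × 3 = 30
Total cost = 965.
So Macon→C2 carries 10 truckloads.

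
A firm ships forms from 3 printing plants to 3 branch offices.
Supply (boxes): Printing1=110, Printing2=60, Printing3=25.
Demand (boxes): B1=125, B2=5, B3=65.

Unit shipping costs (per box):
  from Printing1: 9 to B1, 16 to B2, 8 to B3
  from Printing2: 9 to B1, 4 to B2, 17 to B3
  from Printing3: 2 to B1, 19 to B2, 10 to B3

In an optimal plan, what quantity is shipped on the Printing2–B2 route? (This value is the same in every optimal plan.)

Solving gives:
  Printing1 to B1: 45 × 9 = 405
  Printing1 to B3: 65 × 8 = 520
  Printing2 to B1: 55 × 9 = 495
  Printing2 to B2: 5 × 4 = 20
  Printing3 to B1: 25 × 2 = 50
Total cost = 1490.
So Printing2→B2 carries 5 boxes.

5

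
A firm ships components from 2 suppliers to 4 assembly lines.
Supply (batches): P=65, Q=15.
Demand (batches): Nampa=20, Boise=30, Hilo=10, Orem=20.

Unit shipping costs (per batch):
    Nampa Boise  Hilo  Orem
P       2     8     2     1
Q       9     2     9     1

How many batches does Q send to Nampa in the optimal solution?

0

Optimal shipments:
  P to Nampa: 20 × 2 = 40
  P to Boise: 15 × 8 = 120
  P to Hilo: 10 × 2 = 20
  P to Orem: 20 × 1 = 20
  Q to Boise: 15 × 2 = 30
Total cost = 230.
The route Q→Nampa is not used.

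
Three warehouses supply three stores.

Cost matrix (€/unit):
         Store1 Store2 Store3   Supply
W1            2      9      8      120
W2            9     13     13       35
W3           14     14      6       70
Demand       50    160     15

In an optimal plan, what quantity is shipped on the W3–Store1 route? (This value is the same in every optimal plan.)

Solving gives:
  W1→Store1: 50 × €2 = €100
  W1→Store2: 70 × €9 = €630
  W2→Store2: 35 × €13 = €455
  W3→Store2: 55 × €14 = €770
  W3→Store3: 15 × €6 = €90
Total cost = €2045.
The route W3→Store1 is not used.

0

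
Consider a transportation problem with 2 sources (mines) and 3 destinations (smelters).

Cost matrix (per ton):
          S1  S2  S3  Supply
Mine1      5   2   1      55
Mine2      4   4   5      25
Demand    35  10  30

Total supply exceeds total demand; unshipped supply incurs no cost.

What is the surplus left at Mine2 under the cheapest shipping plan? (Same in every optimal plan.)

Minimum-cost shipments:
  Mine1 to S1: 10 × 5 = 50
  Mine1 to S2: 10 × 2 = 20
  Mine1 to S3: 30 × 1 = 30
  Mine2 to S1: 25 × 4 = 100
Total cost = 200.
Mine2 ships 25 of its 25, leaving 0.

0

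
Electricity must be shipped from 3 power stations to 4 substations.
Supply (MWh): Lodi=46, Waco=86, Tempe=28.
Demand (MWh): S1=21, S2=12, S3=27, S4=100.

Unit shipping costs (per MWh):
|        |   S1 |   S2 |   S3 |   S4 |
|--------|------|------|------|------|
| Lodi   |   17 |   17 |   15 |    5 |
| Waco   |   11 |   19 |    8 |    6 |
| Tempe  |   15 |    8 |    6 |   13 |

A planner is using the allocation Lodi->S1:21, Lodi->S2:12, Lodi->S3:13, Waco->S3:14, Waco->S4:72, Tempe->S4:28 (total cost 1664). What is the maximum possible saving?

Current plan cost = 21·17 + 12·17 + 13·15 + 14·8 + 72·6 + 28·13 = 1664.
Optimal plan:
  Lodi–S4: 46 × 5 = 230
  Waco–S1: 21 × 11 = 231
  Waco–S3: 11 × 8 = 88
  Waco–S4: 54 × 6 = 324
  Tempe–S2: 12 × 8 = 96
  Tempe–S3: 16 × 6 = 96
Optimal cost = 1065.
Saving = 1664 − 1065 = 599.

599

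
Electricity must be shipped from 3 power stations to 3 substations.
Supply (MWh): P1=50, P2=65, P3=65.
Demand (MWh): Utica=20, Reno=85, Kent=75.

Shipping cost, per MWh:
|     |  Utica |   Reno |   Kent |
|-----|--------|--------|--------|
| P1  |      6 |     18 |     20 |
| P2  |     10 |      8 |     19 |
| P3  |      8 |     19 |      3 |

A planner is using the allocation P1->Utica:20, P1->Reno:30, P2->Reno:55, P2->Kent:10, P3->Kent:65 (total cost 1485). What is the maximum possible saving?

Current plan cost = 20·6 + 30·18 + 55·8 + 10·19 + 65·3 = 1485.
Optimal plan:
  P1->Utica: 20 MWh
  P1->Reno: 20 MWh
  P1->Kent: 10 MWh
  P2->Reno: 65 MWh
  P3->Kent: 65 MWh
Optimal cost = 1395.
Saving = 1485 − 1395 = 90.

90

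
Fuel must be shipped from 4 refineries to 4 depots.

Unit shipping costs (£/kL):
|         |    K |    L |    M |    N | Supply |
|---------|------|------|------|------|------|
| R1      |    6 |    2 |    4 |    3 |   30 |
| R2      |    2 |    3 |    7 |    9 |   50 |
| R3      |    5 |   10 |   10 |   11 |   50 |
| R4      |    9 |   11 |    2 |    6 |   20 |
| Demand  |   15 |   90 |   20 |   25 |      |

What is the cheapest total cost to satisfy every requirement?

One minimum-cost allocation:
  R1 to L: 5 × £2 = £10
  R1 to N: 25 × £3 = £75
  R2 to L: 50 × £3 = £150
  R3 to K: 15 × £5 = £75
  R3 to L: 35 × £10 = £350
  R4 to M: 20 × £2 = £40
Total = 10 + 75 + 150 + 75 + 350 + 40 = £700.

700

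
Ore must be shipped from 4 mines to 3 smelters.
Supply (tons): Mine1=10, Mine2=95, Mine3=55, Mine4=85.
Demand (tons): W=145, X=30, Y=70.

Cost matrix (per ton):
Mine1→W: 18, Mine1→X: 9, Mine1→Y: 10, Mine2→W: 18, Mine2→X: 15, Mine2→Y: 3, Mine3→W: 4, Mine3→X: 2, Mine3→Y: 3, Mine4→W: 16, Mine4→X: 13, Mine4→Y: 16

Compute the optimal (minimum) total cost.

2270

A cheapest plan:
  Mine1–X: 10 tons
  Mine2–W: 25 tons
  Mine2–Y: 70 tons
  Mine3–W: 55 tons
  Mine4–W: 65 tons
  Mine4–X: 20 tons
Total cost = 2270.
(Supply check: Mine1 ships 10; Mine2 ships 95; Mine3 ships 55; Mine4 ships 85.)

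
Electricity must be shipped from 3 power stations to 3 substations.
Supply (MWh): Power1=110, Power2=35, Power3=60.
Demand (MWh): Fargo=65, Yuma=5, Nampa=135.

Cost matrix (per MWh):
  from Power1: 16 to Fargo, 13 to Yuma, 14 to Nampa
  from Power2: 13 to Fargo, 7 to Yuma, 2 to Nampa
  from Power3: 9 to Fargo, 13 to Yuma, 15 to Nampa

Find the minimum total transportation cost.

One minimum-cost allocation:
  Power1 to Fargo: 5 × 16 = 80
  Power1 to Yuma: 5 × 13 = 65
  Power1 to Nampa: 100 × 14 = 1400
  Power2 to Nampa: 35 × 2 = 70
  Power3 to Fargo: 60 × 9 = 540
Total = 80 + 65 + 1400 + 70 + 540 = 2155.

2155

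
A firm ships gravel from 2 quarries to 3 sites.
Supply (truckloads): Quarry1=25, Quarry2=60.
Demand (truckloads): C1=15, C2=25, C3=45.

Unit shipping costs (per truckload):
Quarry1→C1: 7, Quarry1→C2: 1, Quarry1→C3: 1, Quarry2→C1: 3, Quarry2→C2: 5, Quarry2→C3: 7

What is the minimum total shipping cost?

335

A cheapest plan:
  Quarry1->C3: 25 × 1 = 25
  Quarry2->C1: 15 × 3 = 45
  Quarry2->C2: 25 × 5 = 125
  Quarry2->C3: 20 × 7 = 140
Total = 25 + 45 + 125 + 140 = 335.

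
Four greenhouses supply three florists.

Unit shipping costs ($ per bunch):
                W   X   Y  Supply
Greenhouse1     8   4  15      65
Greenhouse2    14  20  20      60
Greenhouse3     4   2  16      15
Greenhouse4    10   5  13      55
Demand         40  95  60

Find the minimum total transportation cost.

1845

Optimal allocation:
  Greenhouse1–X: 65 × $4 = $260
  Greenhouse2–W: 25 × $14 = $350
  Greenhouse2–Y: 35 × $20 = $700
  Greenhouse3–W: 15 × $4 = $60
  Greenhouse4–X: 30 × $5 = $150
  Greenhouse4–Y: 25 × $13 = $325
Total = 260 + 350 + 700 + 60 + 150 + 325 = $1845.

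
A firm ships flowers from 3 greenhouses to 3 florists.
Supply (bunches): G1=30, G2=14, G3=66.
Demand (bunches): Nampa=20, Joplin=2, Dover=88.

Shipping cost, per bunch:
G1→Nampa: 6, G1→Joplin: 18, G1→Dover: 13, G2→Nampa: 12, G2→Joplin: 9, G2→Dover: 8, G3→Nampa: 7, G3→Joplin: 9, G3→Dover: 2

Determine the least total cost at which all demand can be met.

496

Optimal allocation:
  G1→Nampa: 20 × 6 = 120
  G1→Dover: 10 × 13 = 130
  G2→Joplin: 2 × 9 = 18
  G2→Dover: 12 × 8 = 96
  G3→Dover: 66 × 2 = 132
Total = 120 + 130 + 18 + 96 + 132 = 496.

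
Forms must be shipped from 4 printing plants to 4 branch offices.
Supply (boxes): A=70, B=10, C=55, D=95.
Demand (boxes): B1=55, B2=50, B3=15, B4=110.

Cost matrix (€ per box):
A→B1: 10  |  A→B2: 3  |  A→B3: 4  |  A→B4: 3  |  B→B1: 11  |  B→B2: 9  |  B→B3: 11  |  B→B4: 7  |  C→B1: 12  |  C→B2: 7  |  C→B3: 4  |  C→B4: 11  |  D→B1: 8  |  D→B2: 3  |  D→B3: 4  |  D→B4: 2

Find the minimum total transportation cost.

Optimal allocation:
  A–B2: 50 boxes
  A–B4: 20 boxes
  B–B1: 10 boxes
  C–B1: 40 boxes
  C–B3: 15 boxes
  D–B1: 5 boxes
  D–B4: 90 boxes
Total cost = €1080.

1080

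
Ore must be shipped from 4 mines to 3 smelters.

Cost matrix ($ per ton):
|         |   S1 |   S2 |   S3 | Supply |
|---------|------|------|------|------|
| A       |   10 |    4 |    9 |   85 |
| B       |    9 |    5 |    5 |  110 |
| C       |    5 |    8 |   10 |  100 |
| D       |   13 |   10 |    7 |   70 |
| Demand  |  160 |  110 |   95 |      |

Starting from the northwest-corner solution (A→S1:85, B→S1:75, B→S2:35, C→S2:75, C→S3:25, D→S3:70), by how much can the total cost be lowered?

Current plan cost = 85·10 + 75·9 + 35·5 + 75·8 + 25·10 + 70·7 = $3040.
Optimal plan:
  A→S2: 85 × $4 = $340
  B→S1: 60 × $9 = $540
  B→S2: 25 × $5 = $125
  B→S3: 25 × $5 = $125
  C→S1: 100 × $5 = $500
  D→S3: 70 × $7 = $490
Optimal cost = $2120.
Saving = 3040 − 2120 = $920.

920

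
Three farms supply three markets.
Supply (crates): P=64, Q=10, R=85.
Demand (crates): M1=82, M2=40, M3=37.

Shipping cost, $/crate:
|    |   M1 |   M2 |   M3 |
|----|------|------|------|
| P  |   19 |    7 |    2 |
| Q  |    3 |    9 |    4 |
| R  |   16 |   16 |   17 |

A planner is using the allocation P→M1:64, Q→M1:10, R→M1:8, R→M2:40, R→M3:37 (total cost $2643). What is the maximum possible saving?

990

Current plan cost = 64·19 + 10·3 + 8·16 + 40·16 + 37·17 = $2643.
Optimal plan:
  P to M2: 27 × $7 = $189
  P to M3: 37 × $2 = $74
  Q to M1: 10 × $3 = $30
  R to M1: 72 × $16 = $1152
  R to M2: 13 × $16 = $208
Optimal cost = $1653.
Saving = 2643 − 1653 = $990.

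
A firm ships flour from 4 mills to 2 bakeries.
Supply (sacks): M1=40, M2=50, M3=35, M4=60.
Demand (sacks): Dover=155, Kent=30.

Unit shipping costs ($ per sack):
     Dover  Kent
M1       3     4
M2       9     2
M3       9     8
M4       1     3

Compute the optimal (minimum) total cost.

One minimum-cost allocation:
  M1 to Dover: 40 × $3 = $120
  M2 to Dover: 20 × $9 = $180
  M2 to Kent: 30 × $2 = $60
  M3 to Dover: 35 × $9 = $315
  M4 to Dover: 60 × $1 = $60
Total = 120 + 180 + 60 + 315 + 60 = $735.

735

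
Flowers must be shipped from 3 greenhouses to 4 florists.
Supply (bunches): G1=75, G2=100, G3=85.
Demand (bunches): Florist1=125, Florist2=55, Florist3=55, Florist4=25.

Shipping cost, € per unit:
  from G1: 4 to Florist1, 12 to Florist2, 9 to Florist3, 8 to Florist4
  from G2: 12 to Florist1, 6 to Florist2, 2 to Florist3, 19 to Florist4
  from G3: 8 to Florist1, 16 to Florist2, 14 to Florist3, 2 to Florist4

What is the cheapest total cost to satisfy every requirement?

One minimum-cost allocation:
  G1→Florist1: 65 × €4 = €260
  G1→Florist2: 10 × €12 = €120
  G2→Florist2: 45 × €6 = €270
  G2→Florist3: 55 × €2 = €110
  G3→Florist1: 60 × €8 = €480
  G3→Florist4: 25 × €2 = €50
Total = 260 + 120 + 270 + 110 + 480 + 50 = €1290.
(Supply check: G1 ships 75; G2 ships 100; G3 ships 85.)

1290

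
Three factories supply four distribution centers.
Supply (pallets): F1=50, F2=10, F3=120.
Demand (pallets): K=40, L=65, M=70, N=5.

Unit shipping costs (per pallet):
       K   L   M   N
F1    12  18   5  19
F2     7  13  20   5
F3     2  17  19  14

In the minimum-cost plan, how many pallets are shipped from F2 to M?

0

Solving gives:
  F1→M: 50 × 5 = 250
  F2→L: 5 × 13 = 65
  F2→N: 5 × 5 = 25
  F3→K: 40 × 2 = 80
  F3→L: 60 × 17 = 1020
  F3→M: 20 × 19 = 380
Total cost = 1820.
The route F2→M is not used.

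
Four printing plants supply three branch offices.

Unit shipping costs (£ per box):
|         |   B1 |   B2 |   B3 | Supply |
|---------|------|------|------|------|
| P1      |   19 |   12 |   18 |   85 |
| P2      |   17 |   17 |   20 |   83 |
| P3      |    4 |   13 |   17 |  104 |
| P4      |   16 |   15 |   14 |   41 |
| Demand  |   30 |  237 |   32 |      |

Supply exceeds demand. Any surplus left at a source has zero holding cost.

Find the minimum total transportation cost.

An optimal shipping plan:
  P1->B2: 85 × £12 = £1020
  P2->B2: 69 × £17 = £1173
  P3->B1: 30 × £4 = £120
  P3->B2: 74 × £13 = £962
  P4->B2: 9 × £15 = £135
  P4->B3: 32 × £14 = £448
Total = 1020 + 1173 + 120 + 962 + 135 + 448 = £3858.

3858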